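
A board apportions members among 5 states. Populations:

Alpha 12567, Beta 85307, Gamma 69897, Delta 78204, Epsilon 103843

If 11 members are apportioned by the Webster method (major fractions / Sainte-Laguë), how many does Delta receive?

3

Standard divisor 349818/11 ≈ 31801.636; standard quotas: Alpha 0.395, Beta 2.682, Gamma 2.198, Delta 2.459, Epsilon 3.265.
Rounding to the nearest integer gives 0, 3, 2, 2, 3 = 10 seats, so the divisor must be adjusted.
With modified divisor 30500: modified quotas Alpha 0.412, Beta 2.797, Gamma 2.292, Delta 2.564, Epsilon 3.405.
Rounding to the nearest integer: Alpha 0, Beta 3, Gamma 2, Delta 3, Epsilon 3 (total 11).
Delta receives 3.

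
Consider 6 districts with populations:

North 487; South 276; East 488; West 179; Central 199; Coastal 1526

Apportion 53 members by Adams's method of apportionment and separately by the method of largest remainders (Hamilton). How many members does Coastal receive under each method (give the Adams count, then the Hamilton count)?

Adams: North 8, South 5, East 8, West 3, Central 4, Coastal 25.
Hamilton: North 8, South 5, East 8, West 3, Central 3, Coastal 26.
Coastal gets 25 under Adams and 26 under Hamilton.

25 and 26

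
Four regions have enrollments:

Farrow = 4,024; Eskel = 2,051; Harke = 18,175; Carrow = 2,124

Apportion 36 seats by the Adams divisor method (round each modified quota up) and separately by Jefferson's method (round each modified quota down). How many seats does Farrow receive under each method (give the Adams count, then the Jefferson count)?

6 and 5

Adams: Farrow 6, Eskel 3, Harke 24, Carrow 3.
Jefferson: Farrow 5, Eskel 2, Harke 26, Carrow 3.
Farrow gets 6 under Adams and 5 under Jefferson.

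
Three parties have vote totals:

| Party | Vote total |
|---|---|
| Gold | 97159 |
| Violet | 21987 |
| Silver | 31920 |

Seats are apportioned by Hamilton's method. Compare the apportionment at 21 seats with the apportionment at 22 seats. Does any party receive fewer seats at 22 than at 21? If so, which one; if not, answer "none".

none

At 21 seats: Gold 14, Violet 3, Silver 4.
At 22 seats: Gold 14, Violet 3, Silver 5.
No party's allocation decreased.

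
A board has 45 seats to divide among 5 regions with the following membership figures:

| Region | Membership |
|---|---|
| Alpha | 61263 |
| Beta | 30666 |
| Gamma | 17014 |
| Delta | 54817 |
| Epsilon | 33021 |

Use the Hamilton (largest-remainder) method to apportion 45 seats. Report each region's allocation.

Alpha: 14; Beta: 7; Gamma: 4; Delta: 12; Epsilon: 8

The standard divisor is 196781/45 ≈ 4372.911.
Standard quotas: Alpha 14.0097, Beta 7.0127, Gamma 3.8908, Delta 12.5356, Epsilon 7.5513.
Lower quotas: Alpha 14, Beta 7, Gamma 3, Delta 12, Epsilon 7 (sum 43, leaving 2 seats).
Remainders in descending order: Gamma 0.8908, Epsilon 0.5513, Delta 0.5356, Beta 0.0127, Alpha 0.0097.
Largest remainders: Gamma, Epsilon receive the extra seats.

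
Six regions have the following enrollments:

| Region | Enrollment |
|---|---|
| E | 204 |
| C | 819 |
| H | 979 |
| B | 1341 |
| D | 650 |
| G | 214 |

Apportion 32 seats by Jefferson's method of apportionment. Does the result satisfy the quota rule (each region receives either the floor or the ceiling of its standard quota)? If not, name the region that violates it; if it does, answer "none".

none

Standard quotas: E 1.552, C 6.230, H 7.447, B 10.200, D 4.944, G 1.628.
Jefferson allocation: E 1, C 6, H 8, B 11, D 5, G 1.
Every allocation lies between the lower and upper quota.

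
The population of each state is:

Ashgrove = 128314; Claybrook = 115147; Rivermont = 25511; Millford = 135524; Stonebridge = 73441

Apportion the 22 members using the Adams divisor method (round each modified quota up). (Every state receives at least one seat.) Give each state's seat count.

Standard divisor 477937/22 ≈ 21724.409; standard quotas: Ashgrove 5.906, Claybrook 5.300, Rivermont 1.174, Millford 6.238, Stonebridge 3.381.
Rounding up gives 6, 6, 2, 7, 4 = 25 seats, so the divisor must be adjusted.
With modified divisor 25000: modified quotas Ashgrove 5.133, Claybrook 4.606, Rivermont 1.020, Millford 5.421, Stonebridge 2.938.
Rounding up: Ashgrove 6, Claybrook 5, Rivermont 2, Millford 6, Stonebridge 3 (total 22).

Ashgrove: 6; Claybrook: 5; Rivermont: 2; Millford: 6; Stonebridge: 3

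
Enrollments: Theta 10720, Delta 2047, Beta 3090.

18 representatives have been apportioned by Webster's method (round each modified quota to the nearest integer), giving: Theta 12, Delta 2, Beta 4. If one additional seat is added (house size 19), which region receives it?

Priority for the next seat is population ÷ (current seats + 0.5).
Priorities: Theta 857.600, Delta 818.800, Beta 686.667.
Highest priority: Theta.

Theta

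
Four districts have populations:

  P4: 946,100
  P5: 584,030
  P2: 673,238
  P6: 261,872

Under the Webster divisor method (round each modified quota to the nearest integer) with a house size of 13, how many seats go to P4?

5

Standard divisor 2465240/13 ≈ 189633.846; standard quotas: P4 4.989, P5 3.080, P2 3.550, P6 1.381.
Rounding to the nearest integer gives P4 5, P5 3, P2 4, P6 1 — total 13, matching the house size, so no adjustment is needed.
P4 receives 5.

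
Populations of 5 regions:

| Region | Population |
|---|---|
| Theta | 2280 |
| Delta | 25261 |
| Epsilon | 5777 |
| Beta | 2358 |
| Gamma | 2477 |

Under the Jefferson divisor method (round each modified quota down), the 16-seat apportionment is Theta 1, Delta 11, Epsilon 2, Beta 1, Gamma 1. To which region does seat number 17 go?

Delta

Priority for the next seat is population ÷ (current seats + 1).
Priorities: Theta 1140.000, Delta 2105.083, Epsilon 1925.667, Beta 1179.000, Gamma 1238.500.
Highest priority: Delta.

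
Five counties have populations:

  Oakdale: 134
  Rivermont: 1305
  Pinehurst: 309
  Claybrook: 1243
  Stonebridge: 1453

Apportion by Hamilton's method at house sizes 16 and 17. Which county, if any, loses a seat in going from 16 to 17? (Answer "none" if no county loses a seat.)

Oakdale

At 16 seats: Oakdale 1, Rivermont 5, Pinehurst 1, Claybrook 4, Stonebridge 5.
At 17 seats: Oakdale 0, Rivermont 5, Pinehurst 1, Claybrook 5, Stonebridge 6.
Oakdale drops from 1 to 0.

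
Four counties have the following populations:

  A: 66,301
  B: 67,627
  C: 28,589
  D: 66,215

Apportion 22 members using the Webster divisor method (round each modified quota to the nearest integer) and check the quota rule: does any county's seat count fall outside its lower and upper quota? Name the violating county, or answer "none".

none

Standard quotas: A 6.377, B 6.505, C 2.750, D 6.369.
Webster allocation: A 6, B 7, C 3, D 6.
Every allocation lies between the lower and upper quota.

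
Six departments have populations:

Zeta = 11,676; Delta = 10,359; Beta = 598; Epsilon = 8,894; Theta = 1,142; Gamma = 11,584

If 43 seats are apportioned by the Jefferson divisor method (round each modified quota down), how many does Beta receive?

0

Standard divisor 44253/43 ≈ 1029.14; standard quotas: Zeta 11.345, Delta 10.066, Beta 0.581, Epsilon 8.642, Theta 1.110, Gamma 11.256.
Rounding down gives 11, 10, 0, 8, 1, 11 = 41 seats, so the divisor must be adjusted.
With modified divisor 970: modified quotas Zeta 12.037, Delta 10.679, Beta 0.616, Epsilon 9.169, Theta 1.177, Gamma 11.942.
Rounding down: Zeta 12, Delta 10, Beta 0, Epsilon 9, Theta 1, Gamma 11 (total 43).
Beta receives 0.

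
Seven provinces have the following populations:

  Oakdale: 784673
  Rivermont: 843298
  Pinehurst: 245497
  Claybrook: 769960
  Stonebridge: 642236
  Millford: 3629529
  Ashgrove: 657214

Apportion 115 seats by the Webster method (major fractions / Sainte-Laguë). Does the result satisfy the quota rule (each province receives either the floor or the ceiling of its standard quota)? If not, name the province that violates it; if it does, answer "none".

Millford

Standard quotas: Oakdale 11.917, Rivermont 12.807, Pinehurst 3.728, Claybrook 11.693, Stonebridge 9.753, Millford 55.121, Ashgrove 9.981.
Webster allocation: Oakdale 12, Rivermont 13, Pinehurst 4, Claybrook 12, Stonebridge 10, Millford 54, Ashgrove 10.
Millford has quota 55.121 (lower 55, upper 56) but receives 54 — outside the quota interval.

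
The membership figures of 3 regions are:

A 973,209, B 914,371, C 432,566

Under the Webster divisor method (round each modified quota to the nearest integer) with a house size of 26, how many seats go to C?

5

Standard divisor 2320146/26 ≈ 89236.385; standard quotas: A 10.906, B 10.247, C 4.847.
Rounding to the nearest integer gives A 11, B 10, C 5 — total 26, matching the house size, so no adjustment is needed.
C receives 5.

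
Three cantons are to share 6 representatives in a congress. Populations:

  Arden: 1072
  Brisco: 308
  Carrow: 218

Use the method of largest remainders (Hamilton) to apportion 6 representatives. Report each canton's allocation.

The standard divisor is 1598/6 ≈ 266.333.
Standard quotas: Arden 4.025, Brisco 1.156, Carrow 0.819.
Lower quotas: Arden 4, Brisco 1, Carrow 0 (sum 5, leaving 1 seat).
Remainders in descending order: Carrow 0.819, Brisco 0.156, Arden 0.025.
Largest remainder: Carrow receives the extra seat.

Arden 4, Brisco 1, Carrow 1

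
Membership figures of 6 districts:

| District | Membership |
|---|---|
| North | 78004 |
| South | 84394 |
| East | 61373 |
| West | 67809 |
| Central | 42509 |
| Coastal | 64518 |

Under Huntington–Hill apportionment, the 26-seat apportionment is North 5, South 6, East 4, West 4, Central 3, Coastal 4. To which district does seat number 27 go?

Priority for the next seat is population ÷ (√(s·(s+1))).
Priorities: North 14241.517, South 13022.277, East 13723.420, West 15162.553, Central 12271.291, Coastal 14426.663.
Highest priority: West.

West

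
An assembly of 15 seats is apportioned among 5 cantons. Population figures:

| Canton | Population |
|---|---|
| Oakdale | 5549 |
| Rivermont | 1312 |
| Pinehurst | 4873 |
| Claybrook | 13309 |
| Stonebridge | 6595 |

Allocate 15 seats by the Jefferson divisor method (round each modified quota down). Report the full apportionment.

Standard divisor 31638/15 ≈ 2109.2; standard quotas: Oakdale 2.631, Rivermont 0.622, Pinehurst 2.310, Claybrook 6.310, Stonebridge 3.127.
Rounding down gives 2, 0, 2, 6, 3 = 13 seats, so the divisor must be adjusted.
With modified divisor 1800: modified quotas Oakdale 3.083, Rivermont 0.729, Pinehurst 2.707, Claybrook 7.394, Stonebridge 3.664.
Rounding down: Oakdale 3, Rivermont 0, Pinehurst 2, Claybrook 7, Stonebridge 3 (total 15).

Oakdale: 3, Rivermont: 0, Pinehurst: 2, Claybrook: 7, Stonebridge: 3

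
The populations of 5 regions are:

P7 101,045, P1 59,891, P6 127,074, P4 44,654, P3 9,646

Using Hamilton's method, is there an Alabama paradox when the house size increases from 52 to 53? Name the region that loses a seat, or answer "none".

At 52 seats: P7 15, P1 9, P6 19, P4 7, P3 2.
At 53 seats: P7 16, P1 9, P6 20, P4 7, P3 1.
P3 drops from 2 to 1.

P3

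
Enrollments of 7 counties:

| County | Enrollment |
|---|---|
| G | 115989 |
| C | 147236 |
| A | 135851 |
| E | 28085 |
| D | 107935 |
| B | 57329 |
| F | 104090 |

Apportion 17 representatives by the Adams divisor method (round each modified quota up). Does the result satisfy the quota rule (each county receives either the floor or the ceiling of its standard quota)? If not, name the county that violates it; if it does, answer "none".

none

Standard quotas: G 2.831, C 3.594, A 3.316, E 0.685, D 2.634, B 1.399, F 2.541.
Adams allocation: G 3, C 3, A 3, E 1, D 3, B 2, F 2.
Every allocation lies between the lower and upper quota.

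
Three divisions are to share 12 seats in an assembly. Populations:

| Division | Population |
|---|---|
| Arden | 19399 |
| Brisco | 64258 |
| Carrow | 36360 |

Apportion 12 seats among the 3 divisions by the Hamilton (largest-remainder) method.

Arden: 2, Brisco: 6, Carrow: 4

Total 120017; standard divisor 120017/12 ≈ 10001.417.
Standard quotas: Arden 1.9396, Brisco 6.4249, Carrow 3.6355.
Lower quotas: Arden 1, Brisco 6, Carrow 3 (sum 10, leaving 2 seats).
Remainders in descending order: Arden 0.9396, Carrow 0.6355, Brisco 0.4249.
The surplus seats go to Arden, Carrow.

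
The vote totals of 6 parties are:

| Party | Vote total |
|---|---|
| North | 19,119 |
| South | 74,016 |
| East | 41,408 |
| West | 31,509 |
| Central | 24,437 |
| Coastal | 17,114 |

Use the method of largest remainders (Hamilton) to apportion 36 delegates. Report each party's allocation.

North 3; South 13; East 7; West 6; Central 4; Coastal 3

The standard divisor is 207603/36 ≈ 5766.75.
Standard quotas: North 3.3154, South 12.8350, East 7.1805, West 5.4639, Central 4.2376, Coastal 2.9677.
Lower quotas: North 3, South 12, East 7, West 5, Central 4, Coastal 2 (sum 33, leaving 3 seats).
Remainders in descending order: Coastal 0.9677, South 0.8350, West 0.4639, North 0.3154, Central 0.2376, East 0.1805.
Largest remainders: Coastal, South, West receive the extra seats.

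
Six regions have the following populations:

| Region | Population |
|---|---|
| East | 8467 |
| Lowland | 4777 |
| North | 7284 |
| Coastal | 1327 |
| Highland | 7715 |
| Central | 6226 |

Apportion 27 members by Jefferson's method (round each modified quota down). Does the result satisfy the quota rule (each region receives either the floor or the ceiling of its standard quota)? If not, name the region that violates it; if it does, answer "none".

Standard quotas: East 6.386, Lowland 3.603, North 5.494, Coastal 1.001, Highland 5.819, Central 4.696.
Jefferson allocation: East 6, Lowland 3, North 6, Coastal 1, Highland 6, Central 5.
Every allocation lies between the lower and upper quota.

none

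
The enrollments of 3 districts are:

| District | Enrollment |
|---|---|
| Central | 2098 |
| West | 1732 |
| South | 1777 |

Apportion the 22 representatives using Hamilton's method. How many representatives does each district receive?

Central 8, West 7, South 7

Total 5607; standard divisor 5607/22 ≈ 254.864.
Standard quotas: Central 8.232, West 6.796, South 6.972.
Lower quotas: Central 8, West 6, South 6 (sum 20, leaving 2 seats).
Remainders in descending order: South 0.972, West 0.796, Central 0.232.
Largest remainders: South, West receive the extra seats.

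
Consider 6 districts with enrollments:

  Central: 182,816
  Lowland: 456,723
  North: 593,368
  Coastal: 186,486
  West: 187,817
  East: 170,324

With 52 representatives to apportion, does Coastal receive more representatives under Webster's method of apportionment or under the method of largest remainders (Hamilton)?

Webster: Central 5, Lowland 13, North 18, Coastal 5, West 6, East 5.
Hamilton: Central 5, Lowland 13, North 17, Coastal 6, West 6, East 5.
Coastal gets 5 under Webster and 6 under Hamilton.

Hamilton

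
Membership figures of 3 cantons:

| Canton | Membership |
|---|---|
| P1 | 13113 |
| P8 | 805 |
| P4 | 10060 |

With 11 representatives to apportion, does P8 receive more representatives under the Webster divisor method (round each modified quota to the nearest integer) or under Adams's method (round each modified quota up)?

Webster: P1 6, P8 0, P4 5.
Adams: P1 6, P8 1, P4 4.
P8 gets 0 under Webster and 1 under Adams.

Adams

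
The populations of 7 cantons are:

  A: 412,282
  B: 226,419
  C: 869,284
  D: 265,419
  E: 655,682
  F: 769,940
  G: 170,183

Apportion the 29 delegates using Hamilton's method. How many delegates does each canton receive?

Total 3369209; standard divisor 3369209/29 ≈ 116179.621.
Standard quotas: A 3.5487, B 1.9489, C 7.4822, D 2.2846, E 5.6437, F 6.6272, G 1.4648.
Lower quotas: A 3, B 1, C 7, D 2, E 5, F 6, G 1 (sum 25, leaving 4 seats).
Remainders in descending order: B 0.9489, E 0.6437, F 0.6272, A 0.5487, C 0.4822, G 0.4648, D 0.2846.
Largest remainders: B, E, F, A receive the extra seats.

A=4, B=2, C=7, D=2, E=6, F=7, G=1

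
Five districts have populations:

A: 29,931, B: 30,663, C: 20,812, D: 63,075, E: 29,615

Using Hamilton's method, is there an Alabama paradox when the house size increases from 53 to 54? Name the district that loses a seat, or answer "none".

C

At 53 seats: A 9, B 9, C 7, D 19, E 9.
At 54 seats: A 9, B 10, C 6, D 20, E 9.
C drops from 7 to 6.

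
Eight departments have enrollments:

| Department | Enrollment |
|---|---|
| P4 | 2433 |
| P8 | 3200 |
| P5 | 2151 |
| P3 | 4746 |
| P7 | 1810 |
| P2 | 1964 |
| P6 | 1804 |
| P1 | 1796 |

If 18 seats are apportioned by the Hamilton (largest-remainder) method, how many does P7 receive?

2

Total 19904; standard divisor 19904/18 ≈ 1105.778.
Standard quotas: P4 2.200, P8 2.894, P5 1.945, P3 4.292, P7 1.637, P2 1.776, P6 1.631, P1 1.624.
Lower quotas: P4 2, P8 2, P5 1, P3 4, P7 1, P2 1, P6 1, P1 1 (sum 13, leaving 5 seats).
Remainders in descending order: P5 0.945, P8 0.894, P2 0.776, P7 0.637, P6 0.631, P1 0.624, P3 0.292, P4 0.200.
Largest remainders: P5, P8, P2, P7, P6 receive the extra seats.
P7 receives 2.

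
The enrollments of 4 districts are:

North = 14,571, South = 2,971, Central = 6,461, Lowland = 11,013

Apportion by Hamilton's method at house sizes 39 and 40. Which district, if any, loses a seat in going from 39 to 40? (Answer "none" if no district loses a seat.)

South

At 39 seats: North 16, South 4, Central 7, Lowland 12.
At 40 seats: North 17, South 3, Central 7, Lowland 13.
South drops from 4 to 3.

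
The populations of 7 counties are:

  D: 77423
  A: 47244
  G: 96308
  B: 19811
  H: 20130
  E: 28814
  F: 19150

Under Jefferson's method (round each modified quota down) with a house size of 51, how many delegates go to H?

Standard divisor 308880/51 ≈ 6056.471; standard quotas: D 12.784, A 7.801, G 15.902, B 3.271, H 3.324, E 4.758, F 3.162.
Rounding down gives 12, 7, 15, 3, 3, 4, 3 = 47 seats, so the divisor must be adjusted.
With modified divisor 5700: modified quotas D 13.583, A 8.288, G 16.896, B 3.476, H 3.532, E 5.055, F 3.360.
Rounding down: D 13, A 8, G 16, B 3, H 3, E 5, F 3 (total 51).
H receives 3.

3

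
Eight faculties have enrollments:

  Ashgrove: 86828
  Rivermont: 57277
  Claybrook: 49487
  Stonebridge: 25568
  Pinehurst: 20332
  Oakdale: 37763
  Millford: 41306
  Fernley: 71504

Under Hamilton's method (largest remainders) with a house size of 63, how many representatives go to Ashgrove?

14

Total 390065; standard divisor 390065/63 ≈ 6191.508.
Standard quotas: Ashgrove 14.0237, Rivermont 9.2509, Claybrook 7.9927, Stonebridge 4.1295, Pinehurst 3.2839, Oakdale 6.0992, Millford 6.6714, Fernley 11.5487.
Lower quotas: Ashgrove 14, Rivermont 9, Claybrook 7, Stonebridge 4, Pinehurst 3, Oakdale 6, Millford 6, Fernley 11 (sum 60, leaving 3 seats).
Remainders in descending order: Claybrook 0.9927, Millford 0.6714, Fernley 0.5487, Pinehurst 0.2839, Rivermont 0.2509, Stonebridge 0.1295, Oakdale 0.0992, Ashgrove 0.0237.
Largest remainders: Claybrook, Millford, Fernley receive the extra seats.
Ashgrove receives 14.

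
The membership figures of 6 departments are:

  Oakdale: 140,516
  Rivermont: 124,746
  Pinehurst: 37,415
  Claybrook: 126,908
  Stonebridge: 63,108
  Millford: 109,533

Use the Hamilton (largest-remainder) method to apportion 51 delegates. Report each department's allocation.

The standard divisor is 602226/51 ≈ 11808.353.
Standard quotas: Oakdale 11.8997, Rivermont 10.5642, Pinehurst 3.1685, Claybrook 10.7473, Stonebridge 5.3444, Millford 9.2759.
Lower quotas: Oakdale 11, Rivermont 10, Pinehurst 3, Claybrook 10, Stonebridge 5, Millford 9 (sum 48, leaving 3 seats).
Remainders in descending order: Oakdale 0.8997, Claybrook 0.7473, Rivermont 0.5642, Stonebridge 0.3444, Millford 0.2759, Pinehurst 0.1685.
Largest remainders: Oakdale, Claybrook, Rivermont receive the extra seats.

Oakdale: 12, Rivermont: 11, Pinehurst: 3, Claybrook: 11, Stonebridge: 5, Millford: 9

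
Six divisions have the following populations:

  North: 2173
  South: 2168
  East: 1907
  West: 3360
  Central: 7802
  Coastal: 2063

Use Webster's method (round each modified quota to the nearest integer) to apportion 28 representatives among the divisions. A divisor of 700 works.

North=3; South=3; East=3; West=5; Central=11; Coastal=3

With modified divisor 700: modified quotas North 3.104, South 3.097, East 2.724, West 4.800, Central 11.146, Coastal 2.947.
Rounding to the nearest integer: North 3, South 3, East 3, West 5, Central 11, Coastal 3 (total 28).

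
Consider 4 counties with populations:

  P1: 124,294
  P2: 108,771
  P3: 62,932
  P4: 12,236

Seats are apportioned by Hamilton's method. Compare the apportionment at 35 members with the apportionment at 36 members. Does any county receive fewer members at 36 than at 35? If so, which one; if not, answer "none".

At 35 seats: P1 14, P2 12, P3 7, P4 2.
At 36 seats: P1 15, P2 13, P3 7, P4 1.
P4 drops from 2 to 1.

P4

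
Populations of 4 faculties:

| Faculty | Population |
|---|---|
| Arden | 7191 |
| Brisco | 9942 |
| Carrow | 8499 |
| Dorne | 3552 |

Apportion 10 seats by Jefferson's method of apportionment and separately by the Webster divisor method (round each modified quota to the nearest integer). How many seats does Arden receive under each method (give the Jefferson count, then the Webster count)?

Jefferson: Arden 2, Brisco 4, Carrow 3, Dorne 1.
Webster: Arden 3, Brisco 3, Carrow 3, Dorne 1.
Arden gets 2 under Jefferson and 3 under Webster.

2 and 3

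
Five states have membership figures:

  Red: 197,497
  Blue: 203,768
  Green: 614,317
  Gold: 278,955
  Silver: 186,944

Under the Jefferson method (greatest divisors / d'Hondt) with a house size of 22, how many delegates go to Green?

9

Standard divisor 1481481/22 ≈ 67340.045; standard quotas: Red 2.933, Blue 3.026, Green 9.123, Gold 4.142, Silver 2.776.
Rounding down gives 2, 3, 9, 4, 2 = 20 seats, so the divisor must be adjusted.
With modified divisor 61900: modified quotas Red 3.191, Blue 3.292, Green 9.924, Gold 4.507, Silver 3.020.
Rounding down: Red 3, Blue 3, Green 9, Gold 4, Silver 3 (total 22).
Green receives 9.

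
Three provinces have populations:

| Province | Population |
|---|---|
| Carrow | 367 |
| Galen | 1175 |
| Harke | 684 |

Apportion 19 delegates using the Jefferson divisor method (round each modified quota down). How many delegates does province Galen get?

Standard divisor 2226/19 ≈ 117.158; standard quotas: Carrow 3.133, Galen 10.029, Harke 5.838.
Rounding down gives 3, 10, 5 = 18 seats, so the divisor must be adjusted.
With modified divisor 110: modified quotas Carrow 3.336, Galen 10.682, Harke 6.218.
Rounding down: Carrow 3, Galen 10, Harke 6 (total 19).
Galen receives 10.

10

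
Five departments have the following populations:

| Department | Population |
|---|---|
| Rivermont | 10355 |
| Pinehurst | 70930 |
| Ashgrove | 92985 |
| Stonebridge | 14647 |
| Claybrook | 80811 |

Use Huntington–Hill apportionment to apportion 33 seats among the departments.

Rivermont 1, Pinehurst 9, Ashgrove 11, Stonebridge 2, Claybrook 10

With divisor 8226: modified quotas Rivermont 1.259, Pinehurst 8.623, Ashgrove 11.304, Stonebridge 1.781, Claybrook 9.824.
Geometric-mean thresholds: Rivermont √(1·2)=1.414, Pinehurst √(8·9)=8.485, Ashgrove √(11·12)=11.489, Stonebridge √(1·2)=1.414, Claybrook √(9·10)=9.487.
Each quota rounded against its threshold gives Rivermont 1, Pinehurst 9, Ashgrove 11, Stonebridge 2, Claybrook 10 (total 33).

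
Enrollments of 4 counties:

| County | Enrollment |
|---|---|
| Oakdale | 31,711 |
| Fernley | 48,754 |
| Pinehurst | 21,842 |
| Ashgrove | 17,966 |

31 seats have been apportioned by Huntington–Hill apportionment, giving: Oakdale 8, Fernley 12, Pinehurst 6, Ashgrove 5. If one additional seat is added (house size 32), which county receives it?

Fernley

Priority for the next seat is population ÷ (√(s·(s+1))).
Priorities: Oakdale 3737.177, Fernley 3903.444, Pinehurst 3370.294, Ashgrove 3280.128.
Highest priority: Fernley.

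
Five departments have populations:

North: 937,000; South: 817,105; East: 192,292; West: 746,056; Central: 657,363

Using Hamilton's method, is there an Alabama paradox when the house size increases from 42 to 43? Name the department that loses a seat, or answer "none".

East

At 42 seats: North 12, South 10, East 3, West 9, Central 8.
At 43 seats: North 12, South 11, East 2, West 10, Central 8.
East drops from 3 to 2.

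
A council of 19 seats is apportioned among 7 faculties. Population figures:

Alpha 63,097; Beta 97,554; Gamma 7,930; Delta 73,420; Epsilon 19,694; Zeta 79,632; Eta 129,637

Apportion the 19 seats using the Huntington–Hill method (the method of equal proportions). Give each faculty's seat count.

Alpha: 2; Beta: 4; Gamma: 1; Delta: 3; Epsilon: 1; Zeta: 3; Eta: 5

With divisor 26960: modified quotas Alpha 2.340, Beta 3.618, Gamma 0.294, Delta 2.723, Epsilon 0.730, Zeta 2.954, Eta 4.808.
Geometric-mean thresholds: Alpha √(2·3)=2.449, Beta √(3·4)=3.464, Gamma (min 1), Delta √(2·3)=2.449, Epsilon (min 1), Zeta √(2·3)=2.449, Eta √(4·5)=4.472.
Each quota rounded against its threshold gives Alpha 2, Beta 4, Gamma 1, Delta 3, Epsilon 1, Zeta 3, Eta 5 (total 19).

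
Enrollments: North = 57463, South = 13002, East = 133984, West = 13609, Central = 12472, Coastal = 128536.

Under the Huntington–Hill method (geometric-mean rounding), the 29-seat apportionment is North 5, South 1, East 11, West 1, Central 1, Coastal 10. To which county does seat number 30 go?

Priority for the next seat is population ÷ (√(s·(s+1))).
Priorities: North 10491.260, South 9193.802, East 11661.810, West 9623.016, Central 8819.036, Coastal 12255.427.
Highest priority: Coastal.

Coastal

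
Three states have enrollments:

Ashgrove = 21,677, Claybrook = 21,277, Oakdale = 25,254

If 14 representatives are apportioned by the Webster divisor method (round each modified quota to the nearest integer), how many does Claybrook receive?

Standard divisor 68208/14 ≈ 4872; standard quotas: Ashgrove 4.449, Claybrook 4.367, Oakdale 5.183.
Rounding to the nearest integer gives 4, 4, 5 = 13 seats, so the divisor must be adjusted.
With modified divisor 4770: modified quotas Ashgrove 4.544, Claybrook 4.461, Oakdale 5.294.
Rounding to the nearest integer: Ashgrove 5, Claybrook 4, Oakdale 5 (total 14).
Claybrook receives 4.

4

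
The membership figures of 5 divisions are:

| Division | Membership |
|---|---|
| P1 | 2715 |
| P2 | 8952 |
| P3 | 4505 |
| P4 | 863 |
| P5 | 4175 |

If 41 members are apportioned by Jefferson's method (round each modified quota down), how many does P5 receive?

8

Standard divisor 21210/41 ≈ 517.317; standard quotas: P1 5.248, P2 17.305, P3 8.708, P4 1.668, P5 8.070.
Rounding down gives 5, 17, 8, 1, 8 = 39 seats, so the divisor must be adjusted.
With modified divisor 480: modified quotas P1 5.656, P2 18.650, P3 9.385, P4 1.798, P5 8.698.
Rounding down: P1 5, P2 18, P3 9, P4 1, P5 8 (total 41).
P5 receives 8.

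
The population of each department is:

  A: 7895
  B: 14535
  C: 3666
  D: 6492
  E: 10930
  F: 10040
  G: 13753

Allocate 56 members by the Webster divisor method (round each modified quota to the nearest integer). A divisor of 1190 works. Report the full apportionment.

With modified divisor 1190: modified quotas A 6.634, B 12.214, C 3.081, D 5.455, E 9.185, F 8.437, G 11.557.
Rounding to the nearest integer: A 7, B 12, C 3, D 5, E 9, F 8, G 12 (total 56).

A=7; B=12; C=3; D=5; E=9; F=8; G=12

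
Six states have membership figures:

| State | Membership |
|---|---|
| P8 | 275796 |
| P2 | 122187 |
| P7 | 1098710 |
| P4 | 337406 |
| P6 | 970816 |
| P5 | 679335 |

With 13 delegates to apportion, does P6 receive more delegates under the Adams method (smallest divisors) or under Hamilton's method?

Adams: P8 1, P2 1, P7 4, P4 1, P6 3, P5 3.
Hamilton: P8 1, P2 0, P7 4, P4 1, P6 4, P5 3.
P6 gets 3 under Adams and 4 under Hamilton.

Hamilton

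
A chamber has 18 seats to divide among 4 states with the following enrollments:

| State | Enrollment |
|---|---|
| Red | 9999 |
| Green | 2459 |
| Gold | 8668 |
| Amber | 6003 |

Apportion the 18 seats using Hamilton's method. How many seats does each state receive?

Red: 7, Green: 1, Gold: 6, Amber: 4

Standard divisor: 27129 ÷ 18 ≈ 1507.167.
Standard quotas: Red 6.6343, Green 1.6315, Gold 5.7512, Amber 3.9830.
Lower quotas: Red 6, Green 1, Gold 5, Amber 3 (sum 15, leaving 3 seats).
Remainders in descending order: Amber 0.9830, Gold 0.7512, Red 0.6343, Green 0.6315.
The surplus seats go to Amber, Gold, Red.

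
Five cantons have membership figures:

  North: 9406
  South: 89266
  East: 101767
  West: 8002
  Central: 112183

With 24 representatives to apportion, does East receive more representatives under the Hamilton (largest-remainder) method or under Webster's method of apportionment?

Hamilton: North 1, South 7, East 8, West 0, Central 8.
Webster: North 1, South 7, East 7, West 1, Central 8.
East gets 8 under Hamilton and 7 under Webster.

Hamilton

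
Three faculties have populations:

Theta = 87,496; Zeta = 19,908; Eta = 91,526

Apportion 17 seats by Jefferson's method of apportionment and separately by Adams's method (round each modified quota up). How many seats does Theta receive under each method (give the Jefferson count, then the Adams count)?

8 and 7

Jefferson: Theta 8, Zeta 1, Eta 8.
Adams: Theta 7, Zeta 2, Eta 8.
Theta gets 8 under Jefferson and 7 under Adams.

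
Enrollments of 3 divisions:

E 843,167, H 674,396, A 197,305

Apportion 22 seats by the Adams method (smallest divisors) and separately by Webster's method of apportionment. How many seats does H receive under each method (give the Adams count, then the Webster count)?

8 and 9

Adams: E 11, H 8, A 3.
Webster: E 11, H 9, A 2.
H gets 8 under Adams and 9 under Webster.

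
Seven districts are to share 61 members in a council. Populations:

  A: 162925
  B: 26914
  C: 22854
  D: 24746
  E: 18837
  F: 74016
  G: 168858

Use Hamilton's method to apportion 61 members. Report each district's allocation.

A: 20, B: 3, C: 3, D: 3, E: 2, F: 9, G: 21

Standard divisor: 499150 ÷ 61 ≈ 8182.787.
Standard quotas: A 19.9107, B 3.2891, C 2.7929, D 3.0242, E 2.3020, F 9.0453, G 20.6358.
Lower quotas: A 19, B 3, C 2, D 3, E 2, F 9, G 20 (sum 58, leaving 3 seats).
Remainders in descending order: A 0.9107, C 0.7929, G 0.6358, E 0.3020, B 0.2891, F 0.0453, D 0.0242.
The surplus seats go to A, C, G.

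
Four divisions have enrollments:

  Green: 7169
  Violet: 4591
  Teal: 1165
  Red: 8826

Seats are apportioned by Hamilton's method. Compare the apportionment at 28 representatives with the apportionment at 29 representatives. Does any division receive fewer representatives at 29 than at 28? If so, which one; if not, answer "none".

Teal

At 28 seats: Green 9, Violet 6, Teal 2, Red 11.
At 29 seats: Green 10, Violet 6, Teal 1, Red 12.
Teal drops from 2 to 1.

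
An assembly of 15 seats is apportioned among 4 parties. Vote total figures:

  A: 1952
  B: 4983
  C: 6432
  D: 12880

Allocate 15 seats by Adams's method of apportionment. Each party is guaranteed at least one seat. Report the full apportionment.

A 1; B 3; C 4; D 7

Standard divisor 26247/15 ≈ 1749.8; standard quotas: A 1.116, B 2.848, C 3.676, D 7.361.
Rounding up gives 2, 3, 4, 8 = 17 seats, so the divisor must be adjusted.
With modified divisor 2000: modified quotas A 0.976, B 2.491, C 3.216, D 6.440.
Rounding up: A 1, B 3, C 4, D 7 (total 15).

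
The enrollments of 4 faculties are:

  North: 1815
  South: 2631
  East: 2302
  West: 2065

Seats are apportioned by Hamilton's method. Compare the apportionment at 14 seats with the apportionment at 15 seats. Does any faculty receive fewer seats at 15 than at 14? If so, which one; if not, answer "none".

none

At 14 seats: North 3, South 4, East 4, West 3.
At 15 seats: North 3, South 4, East 4, West 4.
No faculty's allocation decreased.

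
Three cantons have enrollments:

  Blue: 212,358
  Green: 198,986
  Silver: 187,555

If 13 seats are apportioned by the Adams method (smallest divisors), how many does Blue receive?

5

Standard divisor 598899/13 ≈ 46069.154; standard quotas: Blue 4.610, Green 4.319, Silver 4.071.
Rounding up gives 5, 5, 5 = 15 seats, so the divisor must be adjusted.
With modified divisor 51400: modified quotas Blue 4.131, Green 3.871, Silver 3.649.
Rounding up: Blue 5, Green 4, Silver 4 (total 13).
Blue receives 5.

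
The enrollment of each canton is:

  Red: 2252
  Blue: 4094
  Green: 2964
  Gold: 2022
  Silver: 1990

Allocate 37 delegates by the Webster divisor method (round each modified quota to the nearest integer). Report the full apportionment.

Standard divisor 13322/37 ≈ 360.054; standard quotas: Red 6.255, Blue 11.371, Green 8.232, Gold 5.616, Silver 5.527.
Rounding to the nearest integer gives Red 6, Blue 11, Green 8, Gold 6, Silver 6 — total 37, matching the house size, so no adjustment is needed.

Red: 6, Blue: 11, Green: 8, Gold: 6, Silver: 6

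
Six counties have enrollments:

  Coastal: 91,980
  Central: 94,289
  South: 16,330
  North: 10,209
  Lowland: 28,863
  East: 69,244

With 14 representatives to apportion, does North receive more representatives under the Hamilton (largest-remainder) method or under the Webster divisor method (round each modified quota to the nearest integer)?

Hamilton: Coastal 4, Central 4, South 1, North 1, Lowland 1, East 3.
Webster: Coastal 4, Central 5, South 1, North 0, Lowland 1, East 3.
North gets 1 under Hamilton and 0 under Webster.

Hamilton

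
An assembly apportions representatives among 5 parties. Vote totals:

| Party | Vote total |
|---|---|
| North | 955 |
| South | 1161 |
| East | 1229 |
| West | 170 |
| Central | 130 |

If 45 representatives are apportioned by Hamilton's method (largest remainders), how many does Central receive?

2

The standard divisor is 3645/45 = 81.
Standard quotas: North 11.790, South 14.333, East 15.173, West 2.099, Central 1.605.
Lower quotas: North 11, South 14, East 15, West 2, Central 1 (sum 43, leaving 2 seats).
Remainders in descending order: North 0.790, Central 0.605, South 0.333, East 0.173, West 0.099.
Largest remainders: North, Central receive the extra seats.
Central receives 2.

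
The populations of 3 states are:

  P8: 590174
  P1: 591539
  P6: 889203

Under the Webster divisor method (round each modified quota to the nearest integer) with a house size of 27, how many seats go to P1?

Standard divisor 2070916/27 ≈ 76700.593; standard quotas: P8 7.695, P1 7.712, P6 11.593.
Rounding to the nearest integer gives 8, 8, 12 = 28 seats, so the divisor must be adjusted.
With modified divisor 78000: modified quotas P8 7.566, P1 7.584, P6 11.400.
Rounding to the nearest integer: P8 8, P1 8, P6 11 (total 27).
P1 receives 8.

8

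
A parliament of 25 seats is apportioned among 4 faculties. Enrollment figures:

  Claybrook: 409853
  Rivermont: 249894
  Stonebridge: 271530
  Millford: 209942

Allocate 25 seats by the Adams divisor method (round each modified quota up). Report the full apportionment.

Standard divisor 1141219/25 ≈ 45648.76; standard quotas: Claybrook 8.978, Rivermont 5.474, Stonebridge 5.948, Millford 4.599.
Rounding up gives 9, 6, 6, 5 = 26 seats, so the divisor must be adjusted.
With modified divisor 50600: modified quotas Claybrook 8.100, Rivermont 4.939, Stonebridge 5.366, Millford 4.149.
Rounding up: Claybrook 9, Rivermont 5, Stonebridge 6, Millford 5 (total 25).

Claybrook=9, Rivermont=5, Stonebridge=6, Millford=5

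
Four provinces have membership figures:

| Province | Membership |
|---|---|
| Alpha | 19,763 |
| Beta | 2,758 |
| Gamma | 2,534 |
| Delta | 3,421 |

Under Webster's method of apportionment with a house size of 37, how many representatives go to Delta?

Standard divisor 28476/37 ≈ 769.622; standard quotas: Alpha 25.679, Beta 3.584, Gamma 3.293, Delta 4.445.
Rounding to the nearest integer gives Alpha 26, Beta 4, Gamma 3, Delta 4 — total 37, matching the house size, so no adjustment is needed.
Delta receives 4.

4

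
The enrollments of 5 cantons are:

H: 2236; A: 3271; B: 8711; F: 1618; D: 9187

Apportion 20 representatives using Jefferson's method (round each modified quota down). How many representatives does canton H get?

Standard divisor 25023/20 ≈ 1251.15; standard quotas: H 1.787, A 2.614, B 6.962, F 1.293, D 7.343.
Rounding down gives 1, 2, 6, 1, 7 = 17 seats, so the divisor must be adjusted.
With modified divisor 1100: modified quotas H 2.033, A 2.974, B 7.919, F 1.471, D 8.352.
Rounding down: H 2, A 2, B 7, F 1, D 8 (total 20).
H receives 2.

2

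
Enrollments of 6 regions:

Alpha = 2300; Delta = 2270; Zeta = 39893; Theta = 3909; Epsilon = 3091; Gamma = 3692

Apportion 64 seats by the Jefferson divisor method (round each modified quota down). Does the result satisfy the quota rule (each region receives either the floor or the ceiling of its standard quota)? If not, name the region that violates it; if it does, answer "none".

Zeta

Standard quotas: Alpha 2.669, Delta 2.634, Zeta 46.290, Theta 4.536, Epsilon 3.587, Gamma 4.284.
Jefferson allocation: Alpha 2, Delta 2, Zeta 49, Theta 4, Epsilon 3, Gamma 4.
Zeta has quota 46.290 (lower 46, upper 47) but receives 49 — outside the quota interval.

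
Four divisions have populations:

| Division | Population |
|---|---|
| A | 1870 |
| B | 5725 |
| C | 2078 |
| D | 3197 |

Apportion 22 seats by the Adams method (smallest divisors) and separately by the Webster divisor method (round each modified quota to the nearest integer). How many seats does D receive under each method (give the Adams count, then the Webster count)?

6 and 5

Adams: A 3, B 9, C 4, D 6.
Webster: A 3, B 10, C 4, D 5.
D gets 6 under Adams and 5 under Webster.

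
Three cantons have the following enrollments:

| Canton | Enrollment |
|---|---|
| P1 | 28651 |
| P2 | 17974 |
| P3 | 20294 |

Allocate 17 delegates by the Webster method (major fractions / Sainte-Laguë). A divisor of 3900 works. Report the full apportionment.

P1 7, P2 5, P3 5

With modified divisor 3900: modified quotas P1 7.346, P2 4.609, P3 5.204.
Rounding to the nearest integer: P1 7, P2 5, P3 5 (total 17).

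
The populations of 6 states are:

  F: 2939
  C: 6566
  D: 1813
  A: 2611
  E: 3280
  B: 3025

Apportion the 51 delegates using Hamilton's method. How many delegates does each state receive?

The standard divisor is 20234/51 ≈ 396.745.
Standard quotas: F 7.4078, C 16.5497, D 4.5697, A 6.5811, E 8.2673, B 7.6245.
Lower quotas: F 7, C 16, D 4, A 6, E 8, B 7 (sum 48, leaving 3 seats).
Remainders in descending order: B 0.6245, A 0.5811, D 0.5697, C 0.5497, F 0.4078, E 0.2673.
The surplus seats go to B, A, D.

F: 7, C: 16, D: 5, A: 7, E: 8, B: 8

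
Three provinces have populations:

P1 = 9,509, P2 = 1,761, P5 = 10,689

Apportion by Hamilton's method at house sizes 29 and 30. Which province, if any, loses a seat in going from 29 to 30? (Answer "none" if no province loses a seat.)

At 29 seats: P1 13, P2 2, P5 14.
At 30 seats: P1 13, P2 2, P5 15.
No province's allocation decreased.

none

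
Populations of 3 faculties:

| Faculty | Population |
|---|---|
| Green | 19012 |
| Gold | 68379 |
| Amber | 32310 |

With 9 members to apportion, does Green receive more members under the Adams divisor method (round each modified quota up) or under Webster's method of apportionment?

Adams: Green 2, Gold 5, Amber 2.
Webster: Green 1, Gold 5, Amber 3.
Green gets 2 under Adams and 1 under Webster.

Adams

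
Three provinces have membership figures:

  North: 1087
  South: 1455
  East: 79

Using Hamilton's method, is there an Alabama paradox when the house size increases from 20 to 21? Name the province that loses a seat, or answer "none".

At 20 seats: North 8, South 11, East 1.
At 21 seats: North 9, South 12, East 0.
East drops from 1 to 0.

East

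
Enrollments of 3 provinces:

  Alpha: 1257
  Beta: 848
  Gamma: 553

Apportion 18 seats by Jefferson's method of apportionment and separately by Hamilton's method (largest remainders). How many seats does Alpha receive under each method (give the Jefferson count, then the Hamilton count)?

9 and 8

Jefferson: Alpha 9, Beta 6, Gamma 3.
Hamilton: Alpha 8, Beta 6, Gamma 4.
Alpha gets 9 under Jefferson and 8 under Hamilton.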